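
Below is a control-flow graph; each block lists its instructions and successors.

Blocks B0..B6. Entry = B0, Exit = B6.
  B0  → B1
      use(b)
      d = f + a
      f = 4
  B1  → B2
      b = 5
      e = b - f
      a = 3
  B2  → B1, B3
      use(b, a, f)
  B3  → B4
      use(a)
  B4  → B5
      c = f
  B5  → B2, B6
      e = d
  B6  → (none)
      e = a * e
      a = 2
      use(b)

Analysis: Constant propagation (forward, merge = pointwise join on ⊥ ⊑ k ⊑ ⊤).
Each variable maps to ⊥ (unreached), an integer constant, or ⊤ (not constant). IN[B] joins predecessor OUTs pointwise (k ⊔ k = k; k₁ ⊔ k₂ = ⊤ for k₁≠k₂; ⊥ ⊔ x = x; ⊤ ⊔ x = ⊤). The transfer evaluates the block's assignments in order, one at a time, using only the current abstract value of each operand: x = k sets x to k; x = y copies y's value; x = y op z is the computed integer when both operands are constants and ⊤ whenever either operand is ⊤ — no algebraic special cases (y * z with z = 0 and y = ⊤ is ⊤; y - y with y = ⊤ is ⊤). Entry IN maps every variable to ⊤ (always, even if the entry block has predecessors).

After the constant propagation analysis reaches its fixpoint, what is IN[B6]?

Fixpoint table:
  B0:  IN=(all ⊤)  OUT={f:4; rest ⊤}
  B1:  IN={f:4; rest ⊤}  OUT={a:3, b:5, e:1, f:4; rest ⊤}
  B2:  IN={a:3, b:5, f:4; rest ⊤}  OUT={a:3, b:5, f:4; rest ⊤}
  B3:  IN={a:3, b:5, f:4; rest ⊤}  OUT={a:3, b:5, f:4; rest ⊤}
  B4:  IN={a:3, b:5, f:4; rest ⊤}  OUT={a:3, b:5, c:4, f:4; rest ⊤}
  B5:  IN={a:3, b:5, c:4, f:4; rest ⊤}  OUT={a:3, b:5, c:4, f:4; rest ⊤}
  B6:  IN={a:3, b:5, c:4, f:4; rest ⊤}  OUT={a:2, b:5, c:4, f:4; rest ⊤}

Merge at B6: IN[B6] = OUT[B5] = {a: 3, b: 5, c: 4, d: ⊤, e: ⊤, f: 4}

Answer: {a: 3, b: 5, c: 4, d: ⊤, e: ⊤, f: 4}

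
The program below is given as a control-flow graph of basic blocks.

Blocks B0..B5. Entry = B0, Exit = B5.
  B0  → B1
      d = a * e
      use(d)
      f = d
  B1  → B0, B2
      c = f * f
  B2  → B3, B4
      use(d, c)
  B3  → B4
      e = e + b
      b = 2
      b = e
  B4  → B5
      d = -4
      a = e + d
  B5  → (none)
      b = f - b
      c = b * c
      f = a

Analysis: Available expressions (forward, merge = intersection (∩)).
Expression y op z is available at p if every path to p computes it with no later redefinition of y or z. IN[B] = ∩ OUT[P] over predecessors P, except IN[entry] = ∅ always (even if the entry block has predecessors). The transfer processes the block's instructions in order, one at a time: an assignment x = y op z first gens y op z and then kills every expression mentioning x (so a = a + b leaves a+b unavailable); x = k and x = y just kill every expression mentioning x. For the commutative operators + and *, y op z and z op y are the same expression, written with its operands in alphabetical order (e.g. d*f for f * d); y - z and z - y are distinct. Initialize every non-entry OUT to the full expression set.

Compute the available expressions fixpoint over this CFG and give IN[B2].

Per-block solution:
  B0:   IN={}   OUT={a*e}
  B1:   IN={a*e}   OUT={a*e, f*f}
  B2:   IN={a*e, f*f}   OUT={a*e, f*f}
  B3:   IN={a*e, f*f}   OUT={f*f}
  B4:   IN={f*f}   OUT={d+e, f*f}
  B5:   IN={d+e, f*f}   OUT={d+e}

Merge at B2: IN[B2] = OUT[B1] = {a*e, f*f}

Answer: {a*e, f*f}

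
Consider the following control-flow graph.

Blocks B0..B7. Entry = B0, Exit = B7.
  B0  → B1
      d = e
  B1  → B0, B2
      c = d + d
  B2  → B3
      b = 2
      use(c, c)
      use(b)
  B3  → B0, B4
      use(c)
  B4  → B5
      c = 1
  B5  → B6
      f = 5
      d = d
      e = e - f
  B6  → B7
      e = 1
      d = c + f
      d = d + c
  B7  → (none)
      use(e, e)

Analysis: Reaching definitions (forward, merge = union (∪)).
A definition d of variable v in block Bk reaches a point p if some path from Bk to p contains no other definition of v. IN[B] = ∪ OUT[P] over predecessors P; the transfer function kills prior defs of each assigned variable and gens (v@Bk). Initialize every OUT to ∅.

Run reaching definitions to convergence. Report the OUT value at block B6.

Answer: {b@B2, c@B4, d@B6, e@B6, f@B5}

Working:
Per-block solution:
  B0:   IN={b@B2, c@B1, d@B0}   OUT={b@B2, c@B1, d@B0}
  B1:   IN={b@B2, c@B1, d@B0}   OUT={b@B2, c@B1, d@B0}
  B2:   IN={b@B2, c@B1, d@B0}   OUT={b@B2, c@B1, d@B0}
  B3:   IN={b@B2, c@B1, d@B0}   OUT={b@B2, c@B1, d@B0}
  B4:   IN={b@B2, c@B1, d@B0}   OUT={b@B2, c@B4, d@B0}
  B5:   IN={b@B2, c@B4, d@B0}   OUT={b@B2, c@B4, d@B5, e@B5, f@B5}
  B6:   IN={b@B2, c@B4, d@B5, e@B5, f@B5}   OUT={b@B2, c@B4, d@B6, e@B6, f@B5}
  B7:   IN={b@B2, c@B4, d@B6, e@B6, f@B5}   OUT={b@B2, c@B4, d@B6, e@B6, f@B5}

Merge at B6: IN[B6] = OUT[B5] = {b@B2, c@B4, d@B5, e@B5, f@B5}
Applying B6's transfer function to that IN value gives OUT[B6] (row B6 above).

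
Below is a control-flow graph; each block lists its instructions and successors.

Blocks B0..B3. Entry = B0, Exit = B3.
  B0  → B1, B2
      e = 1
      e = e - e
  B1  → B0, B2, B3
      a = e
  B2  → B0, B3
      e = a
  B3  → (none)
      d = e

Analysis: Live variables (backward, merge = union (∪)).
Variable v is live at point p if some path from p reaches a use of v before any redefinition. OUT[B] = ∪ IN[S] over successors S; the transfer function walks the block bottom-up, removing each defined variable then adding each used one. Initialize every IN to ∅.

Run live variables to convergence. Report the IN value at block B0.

Per-block solution:
  B0: | IN={a} | OUT={a, e}
  B1: | IN={e} | OUT={a, e}
  B2: | IN={a} | OUT={a, e}
  B3: | IN={e} | OUT={}

Merge at B0: OUT[B0] = IN[B1] ⊔ IN[B2] = {a, e}
Applying B0's transfer function to that OUT value gives IN[B0] (row B0 above).

Answer: {a}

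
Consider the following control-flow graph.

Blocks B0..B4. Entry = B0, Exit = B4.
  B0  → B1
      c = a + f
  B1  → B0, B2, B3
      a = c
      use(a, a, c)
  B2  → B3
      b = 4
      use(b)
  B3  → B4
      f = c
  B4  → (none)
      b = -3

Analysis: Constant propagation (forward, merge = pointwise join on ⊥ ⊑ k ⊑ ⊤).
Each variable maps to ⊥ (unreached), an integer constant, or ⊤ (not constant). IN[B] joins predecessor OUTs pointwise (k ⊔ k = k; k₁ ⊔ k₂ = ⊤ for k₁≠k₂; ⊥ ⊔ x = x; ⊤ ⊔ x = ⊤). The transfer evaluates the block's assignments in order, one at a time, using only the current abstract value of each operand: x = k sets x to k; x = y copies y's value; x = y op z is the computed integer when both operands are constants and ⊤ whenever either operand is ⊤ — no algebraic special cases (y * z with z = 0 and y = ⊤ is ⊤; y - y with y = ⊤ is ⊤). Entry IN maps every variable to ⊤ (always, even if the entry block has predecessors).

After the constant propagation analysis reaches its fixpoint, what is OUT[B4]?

Answer: {a: ⊤, b: -3, c: ⊤, d: ⊤, e: ⊤, f: ⊤}

Derivation:
Fixpoint table:
  B0: | IN=(all ⊤) | OUT=(all ⊤)
  B1: | IN=(all ⊤) | OUT=(all ⊤)
  B2: | IN=(all ⊤) | OUT={b:4; rest ⊤}
  B3: | IN=(all ⊤) | OUT=(all ⊤)
  B4: | IN=(all ⊤) | OUT={b:-3; rest ⊤}

Merge at B4: IN[B4] = OUT[B3] = {a: ⊤, b: ⊤, c: ⊤, d: ⊤, e: ⊤, f: ⊤}
Applying B4's transfer function to that IN value gives OUT[B4] (row B4 above).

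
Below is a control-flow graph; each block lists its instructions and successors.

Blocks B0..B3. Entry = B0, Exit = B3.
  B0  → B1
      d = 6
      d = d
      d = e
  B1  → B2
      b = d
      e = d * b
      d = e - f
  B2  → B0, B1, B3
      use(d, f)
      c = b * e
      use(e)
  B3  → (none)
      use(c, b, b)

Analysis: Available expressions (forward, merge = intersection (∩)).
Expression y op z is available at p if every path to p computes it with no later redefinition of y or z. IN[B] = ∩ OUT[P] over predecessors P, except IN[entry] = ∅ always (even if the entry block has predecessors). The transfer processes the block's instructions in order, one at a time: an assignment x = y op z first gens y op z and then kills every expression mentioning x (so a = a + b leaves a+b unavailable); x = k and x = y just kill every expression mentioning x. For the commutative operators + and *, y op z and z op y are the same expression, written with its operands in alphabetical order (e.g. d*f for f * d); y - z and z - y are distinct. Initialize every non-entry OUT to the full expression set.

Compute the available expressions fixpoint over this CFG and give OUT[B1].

Answer: {e-f}

Derivation:
Converged values:
  B0: | IN={} | OUT={}
  B1: | IN={} | OUT={e-f}
  B2: | IN={e-f} | OUT={b*e, e-f}
  B3: | IN={b*e, e-f} | OUT={b*e, e-f}

Merge at B1: IN[B1] = OUT[B0] ∩ OUT[B2] = {}
Applying B1's transfer function to that IN value gives OUT[B1] (row B1 above).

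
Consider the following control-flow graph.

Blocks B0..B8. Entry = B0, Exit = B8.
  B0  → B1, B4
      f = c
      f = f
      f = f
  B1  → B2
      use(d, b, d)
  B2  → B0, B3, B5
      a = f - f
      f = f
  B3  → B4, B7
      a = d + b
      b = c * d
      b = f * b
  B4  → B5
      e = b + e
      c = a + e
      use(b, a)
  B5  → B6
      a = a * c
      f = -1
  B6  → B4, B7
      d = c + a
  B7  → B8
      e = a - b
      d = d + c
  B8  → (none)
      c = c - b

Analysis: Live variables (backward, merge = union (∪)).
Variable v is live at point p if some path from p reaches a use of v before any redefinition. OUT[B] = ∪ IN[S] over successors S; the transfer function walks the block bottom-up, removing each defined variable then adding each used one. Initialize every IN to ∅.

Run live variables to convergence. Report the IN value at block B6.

Answer: {a, b, c, e}

Trace:
Converged values:
  B0:   IN={a, b, c, d, e}   OUT={a, b, c, d, e, f}
  B1:   IN={b, c, d, e, f}   OUT={b, c, d, e, f}
  B2:   IN={b, c, d, e, f}   OUT={a, b, c, d, e, f}
  B3:   IN={b, c, d, e, f}   OUT={a, b, c, d, e}
  B4:   IN={a, b, e}   OUT={a, b, c, e}
  B5:   IN={a, b, c, e}   OUT={a, b, c, e}
  B6:   IN={a, b, c, e}   OUT={a, b, c, d, e}
  B7:   IN={a, b, c, d}   OUT={b, c}
  B8:   IN={b, c}   OUT={}

Merge at B6: OUT[B6] = IN[B4] ⊔ IN[B7] = {a, b, c, d, e}
Applying B6's transfer function to that OUT value gives IN[B6] (row B6 above).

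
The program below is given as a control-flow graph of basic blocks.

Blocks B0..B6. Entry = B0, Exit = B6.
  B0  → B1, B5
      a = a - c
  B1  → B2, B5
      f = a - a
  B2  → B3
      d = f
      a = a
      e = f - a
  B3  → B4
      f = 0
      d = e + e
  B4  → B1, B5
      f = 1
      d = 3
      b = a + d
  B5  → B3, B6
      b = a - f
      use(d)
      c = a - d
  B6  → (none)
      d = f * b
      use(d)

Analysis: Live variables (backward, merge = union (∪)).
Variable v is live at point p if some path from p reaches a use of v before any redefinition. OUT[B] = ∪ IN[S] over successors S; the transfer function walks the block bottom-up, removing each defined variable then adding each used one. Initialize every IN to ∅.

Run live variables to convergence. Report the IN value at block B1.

Answer: {a, d, e}

Trace:
Per-block solution:
  B0:   IN={a, c, d, e, f}   OUT={a, d, e, f}
  B1:   IN={a, d, e}   OUT={a, d, e, f}
  B2:   IN={a, f}   OUT={a, e}
  B3:   IN={a, e}   OUT={a, e}
  B4:   IN={a, e}   OUT={a, d, e, f}
  B5:   IN={a, d, e, f}   OUT={a, b, e, f}
  B6:   IN={b, f}   OUT={}

Merge at B1: OUT[B1] = IN[B2] ⊔ IN[B5] = {a, d, e, f}
Applying B1's transfer function to that OUT value gives IN[B1] (row B1 above).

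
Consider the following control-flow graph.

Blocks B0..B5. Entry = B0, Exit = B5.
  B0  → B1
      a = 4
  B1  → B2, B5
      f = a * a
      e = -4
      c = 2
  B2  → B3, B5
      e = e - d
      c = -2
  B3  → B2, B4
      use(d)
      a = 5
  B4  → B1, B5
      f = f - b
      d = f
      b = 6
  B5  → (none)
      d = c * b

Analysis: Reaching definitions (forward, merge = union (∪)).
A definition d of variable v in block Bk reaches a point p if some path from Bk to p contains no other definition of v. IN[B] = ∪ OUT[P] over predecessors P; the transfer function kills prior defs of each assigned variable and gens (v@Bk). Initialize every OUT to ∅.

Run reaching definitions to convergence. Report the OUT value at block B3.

Answer: {a@B3, b@B4, c@B2, d@B4, e@B2, f@B1}

Trace:
Per-block solution:
  B0:   IN={}   OUT={a@B0}
  B1:   IN={a@B0, a@B3, b@B4, c@B2, d@B4, e@B2, f@B4}   OUT={a@B0, a@B3, b@B4, c@B1, d@B4, e@B1, f@B1}
  B2:   IN={a@B0, a@B3, b@B4, c@B1, c@B2, d@B4, e@B1, e@B2, f@B1}   OUT={a@B0, a@B3, b@B4, c@B2, d@B4, e@B2, f@B1}
  B3:   IN={a@B0, a@B3, b@B4, c@B2, d@B4, e@B2, f@B1}   OUT={a@B3, b@B4, c@B2, d@B4, e@B2, f@B1}
  B4:   IN={a@B3, b@B4, c@B2, d@B4, e@B2, f@B1}   OUT={a@B3, b@B4, c@B2, d@B4, e@B2, f@B4}
  B5:   IN={a@B0, a@B3, b@B4, c@B1, c@B2, d@B4, e@B1, e@B2, f@B1, f@B4}   OUT={a@B0, a@B3, b@B4, c@B1, c@B2, d@B5, e@B1, e@B2, f@B1, f@B4}

Merge at B3: IN[B3] = OUT[B2] = {a@B0, a@B3, b@B4, c@B2, d@B4, e@B2, f@B1}
Applying B3's transfer function to that IN value gives OUT[B3] (row B3 above).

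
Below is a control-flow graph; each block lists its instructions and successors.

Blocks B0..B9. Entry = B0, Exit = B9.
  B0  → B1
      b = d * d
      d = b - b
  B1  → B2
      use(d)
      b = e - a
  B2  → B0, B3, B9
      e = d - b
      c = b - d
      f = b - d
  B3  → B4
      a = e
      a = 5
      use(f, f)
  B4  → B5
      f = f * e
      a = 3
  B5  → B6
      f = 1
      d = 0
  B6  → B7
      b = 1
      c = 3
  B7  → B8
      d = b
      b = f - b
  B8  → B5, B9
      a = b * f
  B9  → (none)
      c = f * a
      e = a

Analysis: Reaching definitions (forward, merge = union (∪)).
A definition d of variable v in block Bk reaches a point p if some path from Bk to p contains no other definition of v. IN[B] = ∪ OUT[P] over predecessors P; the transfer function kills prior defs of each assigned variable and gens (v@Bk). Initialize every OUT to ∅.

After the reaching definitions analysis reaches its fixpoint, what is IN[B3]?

Answer: {b@B1, c@B2, d@B0, e@B2, f@B2}

Derivation:
Per-block solution:
  B0: | IN={b@B1, c@B2, d@B0, e@B2, f@B2} | OUT={b@B0, c@B2, d@B0, e@B2, f@B2}
  B1: | IN={b@B0, c@B2, d@B0, e@B2, f@B2} | OUT={b@B1, c@B2, d@B0, e@B2, f@B2}
  B2: | IN={b@B1, c@B2, d@B0, e@B2, f@B2} | OUT={b@B1, c@B2, d@B0, e@B2, f@B2}
  B3: | IN={b@B1, c@B2, d@B0, e@B2, f@B2} | OUT={a@B3, b@B1, c@B2, d@B0, e@B2, f@B2}
  B4: | IN={a@B3, b@B1, c@B2, d@B0, e@B2, f@B2} | OUT={a@B4, b@B1, c@B2, d@B0, e@B2, f@B4}
  B5: | IN={a@B4, a@B8, b@B1, b@B7, c@B2, c@B6, d@B0, d@B7, e@B2, f@B4, f@B5} | OUT={a@B4, a@B8, b@B1, b@B7, c@B2, c@B6, d@B5, e@B2, f@B5}
  B6: | IN={a@B4, a@B8, b@B1, b@B7, c@B2, c@B6, d@B5, e@B2, f@B5} | OUT={a@B4, a@B8, b@B6, c@B6, d@B5, e@B2, f@B5}
  B7: | IN={a@B4, a@B8, b@B6, c@B6, d@B5, e@B2, f@B5} | OUT={a@B4, a@B8, b@B7, c@B6, d@B7, e@B2, f@B5}
  B8: | IN={a@B4, a@B8, b@B7, c@B6, d@B7, e@B2, f@B5} | OUT={a@B8, b@B7, c@B6, d@B7, e@B2, f@B5}
  B9: | IN={a@B8, b@B1, b@B7, c@B2, c@B6, d@B0, d@B7, e@B2, f@B2, f@B5} | OUT={a@B8, b@B1, b@B7, c@B9, d@B0, d@B7, e@B9, f@B2, f@B5}

Merge at B3: IN[B3] = OUT[B2] = {b@B1, c@B2, d@B0, e@B2, f@B2}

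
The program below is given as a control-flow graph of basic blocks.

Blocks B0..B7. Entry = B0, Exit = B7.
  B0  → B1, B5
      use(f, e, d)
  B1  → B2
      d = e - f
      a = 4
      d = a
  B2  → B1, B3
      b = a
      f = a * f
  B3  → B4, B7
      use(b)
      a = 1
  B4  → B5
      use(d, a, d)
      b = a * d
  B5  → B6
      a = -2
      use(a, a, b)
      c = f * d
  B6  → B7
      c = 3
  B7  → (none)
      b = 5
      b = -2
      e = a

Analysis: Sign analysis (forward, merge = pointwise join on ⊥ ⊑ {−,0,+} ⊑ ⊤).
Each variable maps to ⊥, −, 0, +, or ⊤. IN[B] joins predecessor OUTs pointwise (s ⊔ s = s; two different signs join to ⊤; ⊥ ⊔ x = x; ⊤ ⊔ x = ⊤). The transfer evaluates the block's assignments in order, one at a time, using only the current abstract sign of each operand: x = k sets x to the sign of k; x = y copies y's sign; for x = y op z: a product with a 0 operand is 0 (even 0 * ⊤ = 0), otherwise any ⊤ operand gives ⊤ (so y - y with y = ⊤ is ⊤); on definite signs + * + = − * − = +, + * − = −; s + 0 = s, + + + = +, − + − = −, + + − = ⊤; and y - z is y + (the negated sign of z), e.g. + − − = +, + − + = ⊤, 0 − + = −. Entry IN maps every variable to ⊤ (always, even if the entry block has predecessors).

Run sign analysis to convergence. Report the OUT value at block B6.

Answer: {a: -, b: ⊤, c: +, d: ⊤, e: ⊤, f: ⊤}

Trace:
Fixpoint table:
  B0:  IN=(all ⊤)  OUT=(all ⊤)
  B1:  IN=(all ⊤)  OUT={a:+, d:+; rest ⊤}
  B2:  IN={a:+, d:+; rest ⊤}  OUT={a:+, b:+, d:+; rest ⊤}
  B3:  IN={a:+, b:+, d:+; rest ⊤}  OUT={a:+, b:+, d:+; rest ⊤}
  B4:  IN={a:+, b:+, d:+; rest ⊤}  OUT={a:+, b:+, d:+; rest ⊤}
  B5:  IN=(all ⊤)  OUT={a:-; rest ⊤}
  B6:  IN={a:-; rest ⊤}  OUT={a:-, c:+; rest ⊤}
  B7:  IN=(all ⊤)  OUT={b:-; rest ⊤}

Merge at B6: IN[B6] = OUT[B5] = {a: -, b: ⊤, c: ⊤, d: ⊤, e: ⊤, f: ⊤}
Applying B6's transfer function to that IN value gives OUT[B6] (row B6 above).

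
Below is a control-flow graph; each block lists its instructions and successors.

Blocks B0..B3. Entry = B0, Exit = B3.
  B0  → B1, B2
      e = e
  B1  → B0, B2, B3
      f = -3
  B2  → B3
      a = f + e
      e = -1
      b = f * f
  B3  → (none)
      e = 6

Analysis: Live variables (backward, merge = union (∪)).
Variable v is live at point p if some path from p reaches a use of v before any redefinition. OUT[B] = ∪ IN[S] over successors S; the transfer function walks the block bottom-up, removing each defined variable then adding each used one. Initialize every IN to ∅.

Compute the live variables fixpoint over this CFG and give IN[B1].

Converged values:
  B0:   IN={e, f}   OUT={e, f}
  B1:   IN={e}   OUT={e, f}
  B2:   IN={e, f}   OUT={}
  B3:   IN={}   OUT={}

Merge at B1: OUT[B1] = IN[B0] ⊔ IN[B2] ⊔ IN[B3] = {e, f}
Applying B1's transfer function to that OUT value gives IN[B1] (row B1 above).

Answer: {e}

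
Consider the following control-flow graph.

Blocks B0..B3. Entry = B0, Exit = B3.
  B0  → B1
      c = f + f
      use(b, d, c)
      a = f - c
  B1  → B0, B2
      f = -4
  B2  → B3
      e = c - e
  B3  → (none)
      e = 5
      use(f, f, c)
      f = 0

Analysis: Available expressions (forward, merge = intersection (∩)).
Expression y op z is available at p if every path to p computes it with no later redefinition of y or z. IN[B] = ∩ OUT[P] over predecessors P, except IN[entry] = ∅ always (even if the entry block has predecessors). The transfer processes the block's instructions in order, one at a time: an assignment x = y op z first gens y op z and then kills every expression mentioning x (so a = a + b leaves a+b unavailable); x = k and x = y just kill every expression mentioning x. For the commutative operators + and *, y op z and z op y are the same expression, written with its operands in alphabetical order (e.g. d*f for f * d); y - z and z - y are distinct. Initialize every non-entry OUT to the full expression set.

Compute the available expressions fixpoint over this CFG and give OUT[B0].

Converged values:
  B0:  IN={}  OUT={f+f, f-c}
  B1:  IN={f+f, f-c}  OUT={}
  B2:  IN={}  OUT={}
  B3:  IN={}  OUT={}

Merge at B0 (entry node, so the boundary value {} is joined with the incoming edge(s)): IN[B0] = {} ∩ OUT[B1] = {}
Applying B0's transfer function to that IN value gives OUT[B0] (row B0 above).

Answer: {f+f, f-c}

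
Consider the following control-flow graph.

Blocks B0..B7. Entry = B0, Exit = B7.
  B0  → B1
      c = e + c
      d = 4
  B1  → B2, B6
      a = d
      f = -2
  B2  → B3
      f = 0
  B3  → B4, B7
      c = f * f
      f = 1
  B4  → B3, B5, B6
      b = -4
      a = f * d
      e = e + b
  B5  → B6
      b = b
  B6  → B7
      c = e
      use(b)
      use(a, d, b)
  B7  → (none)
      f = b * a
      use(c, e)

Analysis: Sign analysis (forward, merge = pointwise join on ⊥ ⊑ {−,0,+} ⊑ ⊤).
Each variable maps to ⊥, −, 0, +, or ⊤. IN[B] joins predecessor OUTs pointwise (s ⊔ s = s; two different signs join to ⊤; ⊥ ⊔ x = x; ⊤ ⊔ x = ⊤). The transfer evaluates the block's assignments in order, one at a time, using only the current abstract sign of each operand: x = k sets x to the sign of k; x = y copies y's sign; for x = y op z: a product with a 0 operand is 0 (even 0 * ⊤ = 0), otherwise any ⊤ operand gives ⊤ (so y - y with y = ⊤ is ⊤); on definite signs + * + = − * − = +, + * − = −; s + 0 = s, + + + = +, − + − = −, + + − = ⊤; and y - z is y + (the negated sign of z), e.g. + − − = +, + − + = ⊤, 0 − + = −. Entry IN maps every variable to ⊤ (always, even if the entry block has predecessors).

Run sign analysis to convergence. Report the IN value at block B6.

Answer: {a: +, b: ⊤, c: ⊤, d: +, e: ⊤, f: ⊤}

Working:
Per-block solution:
  B0:   IN=(all ⊤)   OUT={d:+; rest ⊤}
  B1:   IN={d:+; rest ⊤}   OUT={a:+, d:+, f:-; rest ⊤}
  B2:   IN={a:+, d:+, f:-; rest ⊤}   OUT={a:+, d:+, f:0; rest ⊤}
  B3:   IN={a:+, d:+; rest ⊤}   OUT={a:+, d:+, f:+; rest ⊤}
  B4:   IN={a:+, d:+, f:+; rest ⊤}   OUT={a:+, b:-, d:+, f:+; rest ⊤}
  B5:   IN={a:+, b:-, d:+, f:+; rest ⊤}   OUT={a:+, b:-, d:+, f:+; rest ⊤}
  B6:   IN={a:+, d:+; rest ⊤}   OUT={a:+, d:+; rest ⊤}
  B7:   IN={a:+, d:+; rest ⊤}   OUT={a:+, d:+; rest ⊤}

Merge at B6: IN[B6] = OUT[B1] ⊔ OUT[B4] ⊔ OUT[B5] = {a: +, b: ⊤, c: ⊤, d: +, e: ⊤, f: ⊤}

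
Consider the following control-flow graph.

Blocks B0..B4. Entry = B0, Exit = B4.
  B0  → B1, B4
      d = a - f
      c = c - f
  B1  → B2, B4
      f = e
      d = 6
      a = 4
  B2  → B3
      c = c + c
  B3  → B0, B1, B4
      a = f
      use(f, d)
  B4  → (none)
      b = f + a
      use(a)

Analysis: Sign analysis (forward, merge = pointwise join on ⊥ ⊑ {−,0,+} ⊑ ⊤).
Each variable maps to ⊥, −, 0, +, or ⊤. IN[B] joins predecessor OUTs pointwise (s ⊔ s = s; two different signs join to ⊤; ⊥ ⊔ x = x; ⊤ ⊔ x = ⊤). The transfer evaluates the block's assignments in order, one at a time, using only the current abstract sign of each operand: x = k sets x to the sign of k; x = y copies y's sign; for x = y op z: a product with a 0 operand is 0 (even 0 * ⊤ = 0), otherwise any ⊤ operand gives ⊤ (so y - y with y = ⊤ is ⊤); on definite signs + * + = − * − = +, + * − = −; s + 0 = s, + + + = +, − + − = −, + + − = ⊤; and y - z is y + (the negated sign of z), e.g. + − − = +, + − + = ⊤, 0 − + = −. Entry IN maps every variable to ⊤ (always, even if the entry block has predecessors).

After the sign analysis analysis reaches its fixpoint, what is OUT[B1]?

Answer: {a: +, b: ⊤, c: ⊤, d: +, e: ⊤, f: ⊤}

Derivation:
Converged values:
  B0:   IN=(all ⊤)   OUT=(all ⊤)
  B1:   IN=(all ⊤)   OUT={a:+, d:+; rest ⊤}
  B2:   IN={a:+, d:+; rest ⊤}   OUT={a:+, d:+; rest ⊤}
  B3:   IN={a:+, d:+; rest ⊤}   OUT={d:+; rest ⊤}
  B4:   IN=(all ⊤)   OUT=(all ⊤)

Merge at B1: IN[B1] = OUT[B0] ⊔ OUT[B3] = {a: ⊤, b: ⊤, c: ⊤, d: ⊤, e: ⊤, f: ⊤}
Applying B1's transfer function to that IN value gives OUT[B1] (row B1 above).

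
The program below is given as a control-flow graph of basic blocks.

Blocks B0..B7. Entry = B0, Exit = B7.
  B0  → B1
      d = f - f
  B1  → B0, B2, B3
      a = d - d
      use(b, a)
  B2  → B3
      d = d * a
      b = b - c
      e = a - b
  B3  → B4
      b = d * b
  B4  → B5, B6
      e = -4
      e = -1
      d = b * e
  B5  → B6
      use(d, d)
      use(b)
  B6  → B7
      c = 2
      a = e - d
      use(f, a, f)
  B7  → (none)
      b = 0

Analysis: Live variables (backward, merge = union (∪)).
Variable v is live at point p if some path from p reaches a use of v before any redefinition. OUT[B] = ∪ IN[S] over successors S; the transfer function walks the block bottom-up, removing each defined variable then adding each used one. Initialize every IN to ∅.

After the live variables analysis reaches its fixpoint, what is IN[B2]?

Answer: {a, b, c, d, f}

Trace:
Converged values:
  B0:  IN={b, c, f}  OUT={b, c, d, f}
  B1:  IN={b, c, d, f}  OUT={a, b, c, d, f}
  B2:  IN={a, b, c, d, f}  OUT={b, d, f}
  B3:  IN={b, d, f}  OUT={b, f}
  B4:  IN={b, f}  OUT={b, d, e, f}
  B5:  IN={b, d, e, f}  OUT={d, e, f}
  B6:  IN={d, e, f}  OUT={}
  B7:  IN={}  OUT={}

Merge at B2: OUT[B2] = IN[B3] = {b, d, f}
Applying B2's transfer function to that OUT value gives IN[B2] (row B2 above).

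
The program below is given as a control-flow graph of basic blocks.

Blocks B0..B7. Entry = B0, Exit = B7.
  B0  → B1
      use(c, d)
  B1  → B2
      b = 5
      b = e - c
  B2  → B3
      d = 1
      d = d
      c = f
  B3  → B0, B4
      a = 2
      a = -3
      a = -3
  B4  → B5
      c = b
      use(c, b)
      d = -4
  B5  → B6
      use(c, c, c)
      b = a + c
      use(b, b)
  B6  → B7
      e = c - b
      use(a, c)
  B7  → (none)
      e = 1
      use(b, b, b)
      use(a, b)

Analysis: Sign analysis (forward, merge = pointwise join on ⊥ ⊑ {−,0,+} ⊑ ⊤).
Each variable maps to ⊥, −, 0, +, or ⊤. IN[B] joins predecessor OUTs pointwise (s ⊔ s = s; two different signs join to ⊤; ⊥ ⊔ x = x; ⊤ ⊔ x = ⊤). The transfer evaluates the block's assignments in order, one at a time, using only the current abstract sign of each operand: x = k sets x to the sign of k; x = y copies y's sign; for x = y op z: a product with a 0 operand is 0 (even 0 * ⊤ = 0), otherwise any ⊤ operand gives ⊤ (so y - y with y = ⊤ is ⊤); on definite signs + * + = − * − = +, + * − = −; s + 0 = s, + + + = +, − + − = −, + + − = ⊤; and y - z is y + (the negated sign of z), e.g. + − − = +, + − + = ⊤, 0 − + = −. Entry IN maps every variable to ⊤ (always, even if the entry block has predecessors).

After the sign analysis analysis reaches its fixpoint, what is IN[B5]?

Converged values:
  B0:   IN=(all ⊤)   OUT=(all ⊤)
  B1:   IN=(all ⊤)   OUT=(all ⊤)
  B2:   IN=(all ⊤)   OUT={d:+; rest ⊤}
  B3:   IN={d:+; rest ⊤}   OUT={a:-, d:+; rest ⊤}
  B4:   IN={a:-, d:+; rest ⊤}   OUT={a:-, d:-; rest ⊤}
  B5:   IN={a:-, d:-; rest ⊤}   OUT={a:-, d:-; rest ⊤}
  B6:   IN={a:-, d:-; rest ⊤}   OUT={a:-, d:-; rest ⊤}
  B7:   IN={a:-, d:-; rest ⊤}   OUT={a:-, d:-, e:+; rest ⊤}

Merge at B5: IN[B5] = OUT[B4] = {a: -, b: ⊤, c: ⊤, d: -, e: ⊤, f: ⊤}

Answer: {a: -, b: ⊤, c: ⊤, d: -, e: ⊤, f: ⊤}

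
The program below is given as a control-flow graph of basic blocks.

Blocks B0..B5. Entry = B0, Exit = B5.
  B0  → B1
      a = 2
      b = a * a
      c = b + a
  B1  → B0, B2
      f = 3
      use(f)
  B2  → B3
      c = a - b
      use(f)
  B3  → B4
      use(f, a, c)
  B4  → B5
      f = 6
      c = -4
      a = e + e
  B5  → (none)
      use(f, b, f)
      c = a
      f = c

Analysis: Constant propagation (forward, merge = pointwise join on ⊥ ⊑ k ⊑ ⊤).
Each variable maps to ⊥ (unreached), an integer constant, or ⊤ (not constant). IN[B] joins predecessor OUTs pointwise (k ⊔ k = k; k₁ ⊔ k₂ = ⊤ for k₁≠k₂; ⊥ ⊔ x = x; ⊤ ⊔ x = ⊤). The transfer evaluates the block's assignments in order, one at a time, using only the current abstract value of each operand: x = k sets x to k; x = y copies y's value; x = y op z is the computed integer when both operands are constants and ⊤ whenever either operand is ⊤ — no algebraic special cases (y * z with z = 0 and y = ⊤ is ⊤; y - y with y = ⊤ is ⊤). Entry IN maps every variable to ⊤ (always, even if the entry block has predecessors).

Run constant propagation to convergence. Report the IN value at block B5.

Converged values:
  B0:   IN=(all ⊤)   OUT={a:2, b:4, c:6; rest ⊤}
  B1:   IN={a:2, b:4, c:6; rest ⊤}   OUT={a:2, b:4, c:6, f:3; rest ⊤}
  B2:   IN={a:2, b:4, c:6, f:3; rest ⊤}   OUT={a:2, b:4, c:-2, f:3; rest ⊤}
  B3:   IN={a:2, b:4, c:-2, f:3; rest ⊤}   OUT={a:2, b:4, c:-2, f:3; rest ⊤}
  B4:   IN={a:2, b:4, c:-2, f:3; rest ⊤}   OUT={b:4, c:-4, f:6; rest ⊤}
  B5:   IN={b:4, c:-4, f:6; rest ⊤}   OUT={b:4; rest ⊤}

Merge at B5: IN[B5] = OUT[B4] = {a: ⊤, b: 4, c: -4, d: ⊤, e: ⊤, f: 6}

Answer: {a: ⊤, b: 4, c: -4, d: ⊤, e: ⊤, f: 6}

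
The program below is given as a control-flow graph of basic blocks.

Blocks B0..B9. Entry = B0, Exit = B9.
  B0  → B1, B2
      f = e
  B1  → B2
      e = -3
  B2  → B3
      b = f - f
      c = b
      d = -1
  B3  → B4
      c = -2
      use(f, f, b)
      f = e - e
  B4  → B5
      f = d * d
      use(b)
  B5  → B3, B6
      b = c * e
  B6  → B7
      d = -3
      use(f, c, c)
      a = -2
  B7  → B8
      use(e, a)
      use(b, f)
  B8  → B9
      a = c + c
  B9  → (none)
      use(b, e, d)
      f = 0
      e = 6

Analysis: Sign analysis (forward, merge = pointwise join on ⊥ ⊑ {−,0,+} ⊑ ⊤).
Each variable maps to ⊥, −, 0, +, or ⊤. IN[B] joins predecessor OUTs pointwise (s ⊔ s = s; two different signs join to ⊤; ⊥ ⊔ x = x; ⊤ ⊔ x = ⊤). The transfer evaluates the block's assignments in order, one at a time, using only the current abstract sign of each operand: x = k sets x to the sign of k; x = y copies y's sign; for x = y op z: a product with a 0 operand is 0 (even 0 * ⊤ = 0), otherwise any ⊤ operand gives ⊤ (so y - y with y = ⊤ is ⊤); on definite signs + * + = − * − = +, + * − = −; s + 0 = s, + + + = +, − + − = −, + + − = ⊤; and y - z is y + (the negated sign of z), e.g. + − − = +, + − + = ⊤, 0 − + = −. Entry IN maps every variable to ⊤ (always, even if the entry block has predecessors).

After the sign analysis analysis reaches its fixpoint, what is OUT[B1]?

Fixpoint table:
  B0:  IN=(all ⊤)  OUT=(all ⊤)
  B1:  IN=(all ⊤)  OUT={e:-; rest ⊤}
  B2:  IN=(all ⊤)  OUT={d:-; rest ⊤}
  B3:  IN={d:-; rest ⊤}  OUT={c:-, d:-; rest ⊤}
  B4:  IN={c:-, d:-; rest ⊤}  OUT={c:-, d:-, f:+; rest ⊤}
  B5:  IN={c:-, d:-, f:+; rest ⊤}  OUT={c:-, d:-, f:+; rest ⊤}
  B6:  IN={c:-, d:-, f:+; rest ⊤}  OUT={a:-, c:-, d:-, f:+; rest ⊤}
  B7:  IN={a:-, c:-, d:-, f:+; rest ⊤}  OUT={a:-, c:-, d:-, f:+; rest ⊤}
  B8:  IN={a:-, c:-, d:-, f:+; rest ⊤}  OUT={a:-, c:-, d:-, f:+; rest ⊤}
  B9:  IN={a:-, c:-, d:-, f:+; rest ⊤}  OUT={a:-, c:-, d:-, e:+, f:0; rest ⊤}

Merge at B1: IN[B1] = OUT[B0] = {a: ⊤, b: ⊤, c: ⊤, d: ⊤, e: ⊤, f: ⊤}
Applying B1's transfer function to that IN value gives OUT[B1] (row B1 above).

Answer: {a: ⊤, b: ⊤, c: ⊤, d: ⊤, e: -, f: ⊤}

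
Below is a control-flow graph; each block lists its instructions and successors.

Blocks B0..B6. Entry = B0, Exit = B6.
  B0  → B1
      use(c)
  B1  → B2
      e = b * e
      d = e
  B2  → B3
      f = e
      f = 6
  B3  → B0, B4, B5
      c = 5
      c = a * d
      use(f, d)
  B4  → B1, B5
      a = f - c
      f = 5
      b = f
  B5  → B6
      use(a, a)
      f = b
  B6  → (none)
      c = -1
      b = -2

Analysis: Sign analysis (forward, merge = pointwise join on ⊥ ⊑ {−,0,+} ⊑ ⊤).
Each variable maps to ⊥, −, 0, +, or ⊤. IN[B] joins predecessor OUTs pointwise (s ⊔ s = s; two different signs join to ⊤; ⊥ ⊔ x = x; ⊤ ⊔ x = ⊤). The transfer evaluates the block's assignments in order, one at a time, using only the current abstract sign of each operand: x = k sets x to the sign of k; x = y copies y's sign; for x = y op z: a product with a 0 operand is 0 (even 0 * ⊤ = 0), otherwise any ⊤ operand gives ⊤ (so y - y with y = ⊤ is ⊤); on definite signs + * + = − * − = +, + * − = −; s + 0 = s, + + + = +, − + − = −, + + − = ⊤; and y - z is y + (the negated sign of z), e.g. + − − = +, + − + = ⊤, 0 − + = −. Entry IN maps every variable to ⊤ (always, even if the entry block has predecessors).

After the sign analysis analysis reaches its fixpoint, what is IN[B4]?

Answer: {a: ⊤, b: ⊤, c: ⊤, d: ⊤, e: ⊤, f: +}

Working:
Converged values:
  B0: | IN=(all ⊤) | OUT=(all ⊤)
  B1: | IN=(all ⊤) | OUT=(all ⊤)
  B2: | IN=(all ⊤) | OUT={f:+; rest ⊤}
  B3: | IN={f:+; rest ⊤} | OUT={f:+; rest ⊤}
  B4: | IN={f:+; rest ⊤} | OUT={b:+, f:+; rest ⊤}
  B5: | IN={f:+; rest ⊤} | OUT=(all ⊤)
  B6: | IN=(all ⊤) | OUT={b:-, c:-; rest ⊤}

Merge at B4: IN[B4] = OUT[B3] = {a: ⊤, b: ⊤, c: ⊤, d: ⊤, e: ⊤, f: +}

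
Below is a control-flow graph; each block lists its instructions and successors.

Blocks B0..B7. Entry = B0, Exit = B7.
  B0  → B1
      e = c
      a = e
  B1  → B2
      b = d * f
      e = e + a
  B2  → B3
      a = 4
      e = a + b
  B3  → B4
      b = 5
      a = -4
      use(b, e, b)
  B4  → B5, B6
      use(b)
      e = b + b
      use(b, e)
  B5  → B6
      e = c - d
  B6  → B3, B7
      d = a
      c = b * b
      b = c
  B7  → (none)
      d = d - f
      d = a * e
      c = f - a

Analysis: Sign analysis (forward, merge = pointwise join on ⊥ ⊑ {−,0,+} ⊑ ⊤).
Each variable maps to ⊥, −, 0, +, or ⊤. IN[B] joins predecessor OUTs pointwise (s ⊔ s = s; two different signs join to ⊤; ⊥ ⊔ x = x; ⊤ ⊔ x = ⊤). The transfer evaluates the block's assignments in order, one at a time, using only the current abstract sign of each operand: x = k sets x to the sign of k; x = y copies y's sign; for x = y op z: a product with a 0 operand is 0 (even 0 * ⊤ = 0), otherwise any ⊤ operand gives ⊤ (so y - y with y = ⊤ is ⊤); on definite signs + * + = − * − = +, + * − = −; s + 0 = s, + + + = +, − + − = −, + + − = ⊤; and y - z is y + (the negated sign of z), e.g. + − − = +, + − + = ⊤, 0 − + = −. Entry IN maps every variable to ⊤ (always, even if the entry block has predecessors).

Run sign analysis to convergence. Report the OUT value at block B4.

Answer: {a: -, b: +, c: ⊤, d: ⊤, e: +, f: ⊤}

Working:
Fixpoint table:
  B0:  IN=(all ⊤)  OUT=(all ⊤)
  B1:  IN=(all ⊤)  OUT=(all ⊤)
  B2:  IN=(all ⊤)  OUT={a:+; rest ⊤}
  B3:  IN=(all ⊤)  OUT={a:-, b:+; rest ⊤}
  B4:  IN={a:-, b:+; rest ⊤}  OUT={a:-, b:+, e:+; rest ⊤}
  B5:  IN={a:-, b:+, e:+; rest ⊤}  OUT={a:-, b:+; rest ⊤}
  B6:  IN={a:-, b:+; rest ⊤}  OUT={a:-, b:+, c:+, d:-; rest ⊤}
  B7:  IN={a:-, b:+, c:+, d:-; rest ⊤}  OUT={a:-, b:+; rest ⊤}

Merge at B4: IN[B4] = OUT[B3] = {a: -, b: +, c: ⊤, d: ⊤, e: ⊤, f: ⊤}
Applying B4's transfer function to that IN value gives OUT[B4] (row B4 above).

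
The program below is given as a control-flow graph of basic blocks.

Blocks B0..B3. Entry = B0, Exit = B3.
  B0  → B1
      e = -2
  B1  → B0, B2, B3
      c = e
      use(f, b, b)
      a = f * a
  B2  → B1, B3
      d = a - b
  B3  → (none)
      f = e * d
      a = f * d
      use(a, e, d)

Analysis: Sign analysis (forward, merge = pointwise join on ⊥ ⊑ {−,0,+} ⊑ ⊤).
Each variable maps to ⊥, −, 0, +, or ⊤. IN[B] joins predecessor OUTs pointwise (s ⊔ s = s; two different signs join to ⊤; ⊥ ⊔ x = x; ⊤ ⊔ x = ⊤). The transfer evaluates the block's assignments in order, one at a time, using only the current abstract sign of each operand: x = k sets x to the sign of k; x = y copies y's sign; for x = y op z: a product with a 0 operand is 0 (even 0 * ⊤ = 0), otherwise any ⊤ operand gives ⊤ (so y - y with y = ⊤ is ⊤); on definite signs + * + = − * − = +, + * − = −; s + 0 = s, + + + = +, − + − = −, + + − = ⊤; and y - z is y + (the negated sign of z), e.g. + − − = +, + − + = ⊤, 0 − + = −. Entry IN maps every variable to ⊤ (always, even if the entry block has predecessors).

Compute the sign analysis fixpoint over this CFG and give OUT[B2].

Fixpoint table:
  B0:  IN=(all ⊤)  OUT={e:-; rest ⊤}
  B1:  IN={e:-; rest ⊤}  OUT={c:-, e:-; rest ⊤}
  B2:  IN={c:-, e:-; rest ⊤}  OUT={c:-, e:-; rest ⊤}
  B3:  IN={c:-, e:-; rest ⊤}  OUT={c:-, e:-; rest ⊤}

Merge at B2: IN[B2] = OUT[B1] = {a: ⊤, b: ⊤, c: -, d: ⊤, e: -, f: ⊤}
Applying B2's transfer function to that IN value gives OUT[B2] (row B2 above).

Answer: {a: ⊤, b: ⊤, c: -, d: ⊤, e: -, f: ⊤}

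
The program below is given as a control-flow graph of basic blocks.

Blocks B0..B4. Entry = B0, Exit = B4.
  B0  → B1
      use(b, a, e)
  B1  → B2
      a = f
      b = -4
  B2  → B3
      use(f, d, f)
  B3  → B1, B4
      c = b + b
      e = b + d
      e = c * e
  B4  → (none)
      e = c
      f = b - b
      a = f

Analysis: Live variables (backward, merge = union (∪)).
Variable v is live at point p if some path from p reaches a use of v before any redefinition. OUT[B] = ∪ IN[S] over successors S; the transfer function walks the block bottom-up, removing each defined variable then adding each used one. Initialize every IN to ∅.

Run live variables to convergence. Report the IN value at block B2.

Answer: {b, d, f}

Working:
Fixpoint table:
  B0:  IN={a, b, d, e, f}  OUT={d, f}
  B1:  IN={d, f}  OUT={b, d, f}
  B2:  IN={b, d, f}  OUT={b, d, f}
  B3:  IN={b, d, f}  OUT={b, c, d, f}
  B4:  IN={b, c}  OUT={}

Merge at B2: OUT[B2] = IN[B3] = {b, d, f}
Applying B2's transfer function to that OUT value gives IN[B2] (row B2 above).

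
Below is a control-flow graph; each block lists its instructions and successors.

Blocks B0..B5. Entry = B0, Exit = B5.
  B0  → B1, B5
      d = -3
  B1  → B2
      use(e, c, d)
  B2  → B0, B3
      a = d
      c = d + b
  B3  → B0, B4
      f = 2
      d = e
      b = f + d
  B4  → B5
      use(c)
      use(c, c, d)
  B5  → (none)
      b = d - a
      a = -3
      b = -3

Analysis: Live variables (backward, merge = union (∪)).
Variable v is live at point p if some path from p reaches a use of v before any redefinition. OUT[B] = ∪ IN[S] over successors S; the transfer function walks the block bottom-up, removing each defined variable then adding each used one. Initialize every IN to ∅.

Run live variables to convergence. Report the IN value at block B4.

Converged values:
  B0:   IN={a, b, c, e}   OUT={a, b, c, d, e}
  B1:   IN={b, c, d, e}   OUT={b, d, e}
  B2:   IN={b, d, e}   OUT={a, b, c, e}
  B3:   IN={a, c, e}   OUT={a, b, c, d, e}
  B4:   IN={a, c, d}   OUT={a, d}
  B5:   IN={a, d}   OUT={}

Merge at B4: OUT[B4] = IN[B5] = {a, d}
Applying B4's transfer function to that OUT value gives IN[B4] (row B4 above).

Answer: {a, c, d}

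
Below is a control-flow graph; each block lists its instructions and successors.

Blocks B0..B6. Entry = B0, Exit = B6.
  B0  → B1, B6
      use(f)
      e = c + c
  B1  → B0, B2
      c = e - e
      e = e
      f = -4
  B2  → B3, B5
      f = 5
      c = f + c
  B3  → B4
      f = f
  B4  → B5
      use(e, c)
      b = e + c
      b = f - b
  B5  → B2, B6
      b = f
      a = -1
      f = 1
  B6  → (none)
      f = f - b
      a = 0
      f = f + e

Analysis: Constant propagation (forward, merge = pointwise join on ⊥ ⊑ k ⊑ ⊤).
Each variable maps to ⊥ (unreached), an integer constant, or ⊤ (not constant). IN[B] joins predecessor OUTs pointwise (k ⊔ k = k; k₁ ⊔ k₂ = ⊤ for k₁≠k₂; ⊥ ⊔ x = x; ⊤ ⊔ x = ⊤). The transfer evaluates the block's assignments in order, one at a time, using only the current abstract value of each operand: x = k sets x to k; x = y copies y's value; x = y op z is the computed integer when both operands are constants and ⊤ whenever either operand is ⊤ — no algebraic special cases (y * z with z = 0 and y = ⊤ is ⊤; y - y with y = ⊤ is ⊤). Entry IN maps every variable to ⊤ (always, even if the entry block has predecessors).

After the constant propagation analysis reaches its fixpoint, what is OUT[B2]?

Answer: {a: ⊤, b: ⊤, c: ⊤, d: ⊤, e: ⊤, f: 5}

Trace:
Fixpoint table:
  B0: | IN=(all ⊤) | OUT=(all ⊤)
  B1: | IN=(all ⊤) | OUT={f:-4; rest ⊤}
  B2: | IN=(all ⊤) | OUT={f:5; rest ⊤}
  B3: | IN={f:5; rest ⊤} | OUT={f:5; rest ⊤}
  B4: | IN={f:5; rest ⊤} | OUT={f:5; rest ⊤}
  B5: | IN={f:5; rest ⊤} | OUT={a:-1, b:5, f:1; rest ⊤}
  B6: | IN=(all ⊤) | OUT={a:0; rest ⊤}

Merge at B2: IN[B2] = OUT[B1] ⊔ OUT[B5] = {a: ⊤, b: ⊤, c: ⊤, d: ⊤, e: ⊤, f: ⊤}
Applying B2's transfer function to that IN value gives OUT[B2] (row B2 above).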